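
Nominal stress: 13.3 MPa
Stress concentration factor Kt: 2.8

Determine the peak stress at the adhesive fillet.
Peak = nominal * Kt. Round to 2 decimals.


Peak stress = 13.3 * 2.8
= 37.24 MPa

37.24


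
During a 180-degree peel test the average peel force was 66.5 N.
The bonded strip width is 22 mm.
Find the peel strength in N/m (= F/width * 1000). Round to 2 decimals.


Peel strength = F/width * 1000
= 66.5 / 22 * 1000
= 3022.73 N/m

3022.73


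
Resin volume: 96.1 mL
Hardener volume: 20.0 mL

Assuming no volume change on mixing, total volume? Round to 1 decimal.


V_total = 96.1 + 20.0 = 116.1 mL

116.1


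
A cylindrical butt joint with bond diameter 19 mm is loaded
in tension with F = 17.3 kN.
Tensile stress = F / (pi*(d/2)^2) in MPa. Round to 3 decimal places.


Area = pi * (19/2)^2 = 283.5287 mm^2
Stress = 17.3*1000 / 283.5287
= 61.017 MPa

61.017


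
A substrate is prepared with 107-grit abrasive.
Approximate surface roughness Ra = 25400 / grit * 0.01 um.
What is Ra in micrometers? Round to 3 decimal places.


Ra = 25400 / 107 * 0.01 = 2.374 um

2.374


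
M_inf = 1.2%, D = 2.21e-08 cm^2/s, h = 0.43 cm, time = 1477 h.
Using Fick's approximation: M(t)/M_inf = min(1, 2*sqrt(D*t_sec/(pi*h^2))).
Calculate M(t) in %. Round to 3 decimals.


t = 5317200 s
ratio = min(1, 2*sqrt(2.21e-08*5317200/(pi*0.1849)))
= 0.899548
M(t) = 1.2 * 0.899548 = 1.079%

1.079


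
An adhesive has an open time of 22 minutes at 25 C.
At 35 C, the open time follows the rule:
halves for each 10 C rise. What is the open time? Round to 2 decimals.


Factor = 2^((35-25)/10) = 2.0000
Open time = 22 / 2.0000 = 11.00 min

11.00


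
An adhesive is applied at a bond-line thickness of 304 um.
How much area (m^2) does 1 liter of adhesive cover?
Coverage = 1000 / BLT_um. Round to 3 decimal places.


Coverage = 1000 / 304 = 3.289 m^2

3.289


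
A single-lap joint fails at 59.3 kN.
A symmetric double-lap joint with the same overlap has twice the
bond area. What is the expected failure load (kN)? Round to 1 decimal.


Double-lap load = 2 * 59.3 = 118.6 kN

118.6


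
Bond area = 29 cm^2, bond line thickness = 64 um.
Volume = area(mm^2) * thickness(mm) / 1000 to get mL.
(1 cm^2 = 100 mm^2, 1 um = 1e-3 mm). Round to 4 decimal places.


area_mm2 = 29 * 100 = 2900
blt_mm = 64 * 1e-3 = 0.064
vol_mm3 = 2900 * 0.064 = 185.6
vol_mL = 185.6 / 1000 = 0.1856 mL

0.1856


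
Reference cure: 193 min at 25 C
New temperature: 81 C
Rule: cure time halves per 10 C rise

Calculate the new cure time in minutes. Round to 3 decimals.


factor = 2^((81-25)/10) = 48.5029
t_new = 193 / 48.5029 = 3.979 min

3.979


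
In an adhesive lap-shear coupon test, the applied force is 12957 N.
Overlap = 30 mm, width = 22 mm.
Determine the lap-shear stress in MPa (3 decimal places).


stress = F / (overlap * width)
= 12957 / (30 * 22)
= 19.632 MPa

19.632


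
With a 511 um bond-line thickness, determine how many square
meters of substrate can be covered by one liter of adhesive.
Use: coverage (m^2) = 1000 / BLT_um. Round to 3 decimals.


Coverage = 1000 / 511 = 1.957 m^2

1.957


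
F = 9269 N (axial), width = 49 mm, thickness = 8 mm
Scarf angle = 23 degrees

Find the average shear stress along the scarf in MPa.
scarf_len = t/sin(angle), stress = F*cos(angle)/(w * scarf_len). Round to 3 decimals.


scarf_len = 8/sin(23 deg) = 20.4744
cos(23 deg) = 0.920505
stress = 9269*0.920505/(49*20.4744) = 8.505 MPa

8.505


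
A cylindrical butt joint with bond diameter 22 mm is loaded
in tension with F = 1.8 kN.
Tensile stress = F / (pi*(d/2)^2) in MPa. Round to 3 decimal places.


Area = pi * (22/2)^2 = 380.1327 mm^2
Stress = 1.8*1000 / 380.1327
= 4.735 MPa

4.735


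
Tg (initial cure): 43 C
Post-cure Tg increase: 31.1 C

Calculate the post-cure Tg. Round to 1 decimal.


Post-cure Tg = 43 + 31.1 = 74.1 C

74.1


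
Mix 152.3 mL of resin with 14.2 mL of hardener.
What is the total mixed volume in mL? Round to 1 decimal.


Total = 152.3 + 14.2 = 166.5 mL

166.5


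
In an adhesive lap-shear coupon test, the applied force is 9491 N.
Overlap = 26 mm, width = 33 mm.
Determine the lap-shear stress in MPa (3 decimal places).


stress = F / (overlap * width)
= 9491 / (26 * 33)
= 11.062 MPa

11.062


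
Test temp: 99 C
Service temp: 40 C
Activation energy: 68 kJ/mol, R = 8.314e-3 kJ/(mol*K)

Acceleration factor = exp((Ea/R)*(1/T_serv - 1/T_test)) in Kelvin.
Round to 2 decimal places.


AF = exp((68/0.008314)*(1/313.15 - 1/372.15))
= 62.85

62.85


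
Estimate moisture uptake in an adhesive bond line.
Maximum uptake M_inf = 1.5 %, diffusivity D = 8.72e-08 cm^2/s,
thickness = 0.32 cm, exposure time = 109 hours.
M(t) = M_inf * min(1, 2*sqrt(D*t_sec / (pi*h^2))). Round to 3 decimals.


Convert time: 109 h = 392400 s
ratio = min(1, 2*sqrt(8.72e-08*392400/(pi*0.32^2)))
= 0.652271
M(t) = 1.5 * 0.652271 = 0.978%

0.978


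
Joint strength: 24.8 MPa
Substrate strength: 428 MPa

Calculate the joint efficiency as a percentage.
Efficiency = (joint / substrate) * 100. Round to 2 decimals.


Efficiency = (24.8 / 428) * 100 = 5.79%

5.79


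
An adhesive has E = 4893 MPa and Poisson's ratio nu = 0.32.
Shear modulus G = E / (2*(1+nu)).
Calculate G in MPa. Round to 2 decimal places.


G = 4893 / (2*(1+0.32))
= 4893 / 2.64
= 1853.41 MPa

1853.41


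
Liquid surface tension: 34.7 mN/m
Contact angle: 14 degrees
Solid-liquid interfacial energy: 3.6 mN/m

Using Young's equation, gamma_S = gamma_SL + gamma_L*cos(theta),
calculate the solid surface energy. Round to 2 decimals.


gamma_S = 3.6 + 34.7 * cos(14)
= 37.27 mN/m

37.27


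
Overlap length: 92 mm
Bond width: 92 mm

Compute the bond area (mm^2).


Bond area = 92 * 92 = 8464 mm^2

8464


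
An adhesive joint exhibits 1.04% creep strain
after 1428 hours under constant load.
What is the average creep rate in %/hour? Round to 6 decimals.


Creep rate = strain / time
= 1.04 / 1428
= 0.000728 %/h

0.000728


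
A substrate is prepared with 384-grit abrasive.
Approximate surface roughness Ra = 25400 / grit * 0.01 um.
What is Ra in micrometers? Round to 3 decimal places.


Ra = 25400 / 384 * 0.01 = 0.661 um

0.661


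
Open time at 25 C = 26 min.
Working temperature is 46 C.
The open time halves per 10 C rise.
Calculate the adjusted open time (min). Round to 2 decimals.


factor = 2^((46 - 25) / 10) = 4.2871
ot = 26 / 4.2871 = 6.06 min

6.06


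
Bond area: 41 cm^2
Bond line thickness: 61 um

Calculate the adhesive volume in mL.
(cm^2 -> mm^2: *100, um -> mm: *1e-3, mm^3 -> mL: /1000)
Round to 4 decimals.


V = 41*100 * 61*1e-3 / 1000
= 0.2501 mL

0.2501


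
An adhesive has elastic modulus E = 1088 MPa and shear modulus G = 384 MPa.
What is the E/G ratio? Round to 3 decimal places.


E/G = 1088 / 384 = 2.833

2.833


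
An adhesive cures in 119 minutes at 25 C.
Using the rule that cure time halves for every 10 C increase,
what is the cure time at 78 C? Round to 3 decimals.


Factor = 2^((78 - 25) / 10) = 39.3966
Cure time = 119 / 39.3966
= 3.021 minutes

3.021


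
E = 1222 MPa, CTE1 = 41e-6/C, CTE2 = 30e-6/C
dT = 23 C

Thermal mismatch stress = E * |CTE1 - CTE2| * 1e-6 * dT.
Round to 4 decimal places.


= 1222 * 11e-6 * 23
= 0.3092 MPa

0.3092


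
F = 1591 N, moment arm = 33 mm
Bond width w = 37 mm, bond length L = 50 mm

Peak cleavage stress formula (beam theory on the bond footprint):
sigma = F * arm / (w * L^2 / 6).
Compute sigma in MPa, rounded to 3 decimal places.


sigma = (1591 * 33) / (37 * 2500 / 6)
= 52503 * 6 / 92500
= 315018 / 92500
= 3.406 MPa

3.406


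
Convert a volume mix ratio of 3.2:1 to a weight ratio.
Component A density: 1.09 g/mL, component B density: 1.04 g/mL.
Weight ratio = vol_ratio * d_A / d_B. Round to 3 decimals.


= 3.2 * 1.09 / 1.04 = 3.354

3.354


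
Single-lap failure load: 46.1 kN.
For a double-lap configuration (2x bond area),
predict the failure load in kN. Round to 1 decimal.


Failure load = 46.1 * 2 = 92.2 kN

92.2


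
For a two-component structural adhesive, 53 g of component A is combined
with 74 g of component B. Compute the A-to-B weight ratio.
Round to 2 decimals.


Weight ratio A:B = 53 / 74
= 0.72

0.72


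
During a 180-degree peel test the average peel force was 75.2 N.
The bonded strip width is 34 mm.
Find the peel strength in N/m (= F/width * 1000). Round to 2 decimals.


Peel strength = F/width * 1000
= 75.2 / 34 * 1000
= 2211.76 N/m

2211.76


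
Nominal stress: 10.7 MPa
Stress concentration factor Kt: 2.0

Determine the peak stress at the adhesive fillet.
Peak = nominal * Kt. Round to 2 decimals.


Peak stress = 10.7 * 2.0
= 21.40 MPa

21.40


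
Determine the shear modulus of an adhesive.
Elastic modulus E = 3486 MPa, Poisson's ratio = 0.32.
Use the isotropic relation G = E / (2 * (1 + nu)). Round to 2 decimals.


G = 3486 / (2*(1+0.32)) = 3486 / 2.64
= 1320.45 MPa

1320.45


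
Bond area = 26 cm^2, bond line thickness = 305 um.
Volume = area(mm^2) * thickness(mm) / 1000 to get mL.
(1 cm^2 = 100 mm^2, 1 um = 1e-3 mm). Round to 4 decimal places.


area_mm2 = 26 * 100 = 2600
blt_mm = 305 * 1e-3 = 0.305
vol_mm3 = 2600 * 0.305 = 793.0
vol_mL = 793.0 / 1000 = 0.7930 mL

0.7930


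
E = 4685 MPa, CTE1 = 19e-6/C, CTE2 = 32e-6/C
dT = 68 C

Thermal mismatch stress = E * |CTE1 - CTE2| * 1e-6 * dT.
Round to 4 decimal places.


= 4685 * 13e-6 * 68
= 4.1415 MPa

4.1415


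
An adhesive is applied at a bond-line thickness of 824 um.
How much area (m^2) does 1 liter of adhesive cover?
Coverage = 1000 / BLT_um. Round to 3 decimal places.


Coverage = 1000 / 824 = 1.214 m^2

1.214


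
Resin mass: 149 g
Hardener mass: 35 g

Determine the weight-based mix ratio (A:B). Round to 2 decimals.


Ratio = 149 / 35 = 4.26

4.26


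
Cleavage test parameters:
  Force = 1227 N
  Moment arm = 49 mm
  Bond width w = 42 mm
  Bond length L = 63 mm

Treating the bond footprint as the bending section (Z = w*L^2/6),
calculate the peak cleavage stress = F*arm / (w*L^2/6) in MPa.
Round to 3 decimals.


M = 1227 * 49 = 60123 N*mm
Z = 42 * 63^2 / 6 = 166698 / 6 mm^3
sigma = M / Z = 6 * 60123 / 166698 = 360738 / 166698
= 2.164 MPa

2.164


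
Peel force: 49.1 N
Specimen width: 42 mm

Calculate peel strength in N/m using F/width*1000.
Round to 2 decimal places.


Peel strength = 49.1 / 42 * 1000 = 1169.05 N/m

1169.05


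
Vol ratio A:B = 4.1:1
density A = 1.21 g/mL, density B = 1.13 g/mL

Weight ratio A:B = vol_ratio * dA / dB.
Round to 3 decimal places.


Weight ratio = 4.1 * 1.21 / 1.13
= 4.390

4.390


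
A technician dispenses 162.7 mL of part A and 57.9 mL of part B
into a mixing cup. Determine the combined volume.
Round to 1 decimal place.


Combined volume = 162.7 + 57.9
= 220.6 mL

220.6


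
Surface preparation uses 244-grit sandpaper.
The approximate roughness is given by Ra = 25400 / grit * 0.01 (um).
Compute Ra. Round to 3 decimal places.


Ra = 25400 / 244 * 0.01
= 254 / 244
= 1.041 um

1.041


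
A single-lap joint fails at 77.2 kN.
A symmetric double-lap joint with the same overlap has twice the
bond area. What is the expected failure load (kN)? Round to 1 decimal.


Double-lap load = 2 * 77.2 = 154.4 kN

154.4


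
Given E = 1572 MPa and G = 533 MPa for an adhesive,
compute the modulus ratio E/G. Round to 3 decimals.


E/G ratio = 1572 / 533 = 2.949

2.949


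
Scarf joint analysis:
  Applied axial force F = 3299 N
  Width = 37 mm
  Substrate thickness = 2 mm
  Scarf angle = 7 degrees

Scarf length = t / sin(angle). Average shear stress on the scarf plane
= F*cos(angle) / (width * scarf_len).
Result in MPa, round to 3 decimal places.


Scarf length = 2 / sin(7 deg) = 16.4110 mm
cos(7 deg) = 0.992546
Shear = 3299 * 0.992546 / (37 * 16.4110)
= 5.393 MPa

5.393


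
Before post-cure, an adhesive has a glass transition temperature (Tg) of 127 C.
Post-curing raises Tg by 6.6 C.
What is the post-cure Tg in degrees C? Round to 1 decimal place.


Tg_post = Tg_base + delta_Tg
= 127 + 6.6
= 133.6 C

133.6


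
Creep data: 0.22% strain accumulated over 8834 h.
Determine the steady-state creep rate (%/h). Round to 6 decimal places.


Rate = 0.22 / 8834 = 0.000025 %/h

0.000025


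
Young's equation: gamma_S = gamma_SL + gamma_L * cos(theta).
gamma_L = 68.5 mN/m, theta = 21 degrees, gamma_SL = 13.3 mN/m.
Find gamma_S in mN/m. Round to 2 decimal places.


cos(21 deg) = 0.933580
gamma_S = 13.3 + 68.5 * 0.933580
= 77.25 mN/m

77.25


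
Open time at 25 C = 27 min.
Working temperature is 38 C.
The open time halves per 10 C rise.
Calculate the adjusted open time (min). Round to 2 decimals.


factor = 2^((38 - 25) / 10) = 2.4623
ot = 27 / 2.4623 = 10.97 min

10.97


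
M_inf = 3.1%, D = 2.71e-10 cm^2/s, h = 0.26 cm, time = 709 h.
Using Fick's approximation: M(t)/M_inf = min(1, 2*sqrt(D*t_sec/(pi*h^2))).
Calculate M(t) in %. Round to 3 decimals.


t = 2552400 s
ratio = min(1, 2*sqrt(2.71e-10*2552400/(pi*0.0676)))
= 0.114141
M(t) = 3.1 * 0.114141 = 0.354%

0.354


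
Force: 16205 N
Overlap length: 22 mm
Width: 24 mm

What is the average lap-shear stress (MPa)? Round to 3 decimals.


Average shear stress = F / (overlap * width)
= 16205 / (22 * 24)
= 30.691 MPa

30.691


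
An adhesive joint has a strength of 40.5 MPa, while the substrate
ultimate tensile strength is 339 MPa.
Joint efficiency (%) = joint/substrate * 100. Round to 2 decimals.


Efficiency = 40.5 / 339 * 100
= 11.95%

11.95


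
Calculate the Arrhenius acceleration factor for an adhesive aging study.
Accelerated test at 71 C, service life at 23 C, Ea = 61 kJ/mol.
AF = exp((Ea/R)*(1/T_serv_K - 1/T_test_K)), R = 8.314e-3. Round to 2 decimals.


T_test = 344.15 K, T_serv = 296.15 K
Ea/R = 61 / 0.008314 = 7337.02
AF = exp(7337.02 * (1/296.15 - 1/344.15))
= 31.67

31.67


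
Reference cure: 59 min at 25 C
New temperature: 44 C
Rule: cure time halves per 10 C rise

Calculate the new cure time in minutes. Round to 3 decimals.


factor = 2^((44-25)/10) = 3.7321
t_new = 59 / 3.7321 = 15.809 min

15.809


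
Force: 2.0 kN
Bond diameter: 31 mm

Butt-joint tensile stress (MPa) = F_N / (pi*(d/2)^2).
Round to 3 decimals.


F_N = 2.0 * 1000 = 2000.0 N
A = pi*(15.5)^2 = 754.7676 mm^2
stress = 2000.0 / 754.7676 = 2.650 MPa

2.650


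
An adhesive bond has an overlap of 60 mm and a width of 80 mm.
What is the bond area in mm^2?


Bond area = overlap * width
= 60 * 80
= 4800 mm^2

4800


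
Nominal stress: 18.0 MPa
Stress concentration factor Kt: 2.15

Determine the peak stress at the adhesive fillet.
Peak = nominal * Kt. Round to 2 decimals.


Peak stress = 18.0 * 2.15
= 38.70 MPa

38.70


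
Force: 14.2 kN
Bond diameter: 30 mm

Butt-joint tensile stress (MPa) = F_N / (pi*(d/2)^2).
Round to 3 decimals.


F_N = 14.2 * 1000 = 14200.0 N
A = pi*(15.0)^2 = 706.8583 mm^2
stress = 14200.0 / 706.8583 = 20.089 MPa

20.089


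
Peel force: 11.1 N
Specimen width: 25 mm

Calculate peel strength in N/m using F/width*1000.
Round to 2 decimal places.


Peel strength = 11.1 / 25 * 1000 = 444.00 N/m

444.00


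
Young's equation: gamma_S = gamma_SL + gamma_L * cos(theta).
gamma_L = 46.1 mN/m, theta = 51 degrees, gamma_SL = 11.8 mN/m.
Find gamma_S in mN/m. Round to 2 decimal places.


cos(51 deg) = 0.629320
gamma_S = 11.8 + 46.1 * 0.629320
= 40.81 mN/m

40.81


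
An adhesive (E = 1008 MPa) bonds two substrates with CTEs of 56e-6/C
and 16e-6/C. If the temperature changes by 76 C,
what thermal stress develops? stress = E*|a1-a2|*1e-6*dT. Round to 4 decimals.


Stress = 1008 * |56 - 16| * 1e-6 * 76
= 3.0643 MPa

3.0643


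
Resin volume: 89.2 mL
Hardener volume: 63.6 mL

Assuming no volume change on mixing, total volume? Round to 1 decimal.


V_total = 89.2 + 63.6 = 152.8 mL

152.8


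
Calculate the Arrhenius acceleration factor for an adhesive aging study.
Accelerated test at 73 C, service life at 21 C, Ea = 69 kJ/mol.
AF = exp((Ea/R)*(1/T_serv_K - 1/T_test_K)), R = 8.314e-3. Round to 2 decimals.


T_test = 346.15 K, T_serv = 294.15 K
Ea/R = 69 / 0.008314 = 8299.25
AF = exp(8299.25 * (1/294.15 - 1/346.15))
= 69.30

69.30


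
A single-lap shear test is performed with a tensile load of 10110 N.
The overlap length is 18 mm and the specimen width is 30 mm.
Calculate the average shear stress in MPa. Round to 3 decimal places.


Shear stress = F / (overlap * width)
= 10110 / (18 * 30)
= 10110 / 540
= 18.722 MPa

18.722


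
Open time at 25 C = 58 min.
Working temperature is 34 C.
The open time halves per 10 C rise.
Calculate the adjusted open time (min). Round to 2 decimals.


factor = 2^((34 - 25) / 10) = 1.8661
ot = 58 / 1.8661 = 31.08 min

31.08


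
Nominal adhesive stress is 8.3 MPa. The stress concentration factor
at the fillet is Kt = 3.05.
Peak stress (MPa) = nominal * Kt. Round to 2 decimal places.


Peak = 8.3 * 3.05 = 25.32 MPa

25.32


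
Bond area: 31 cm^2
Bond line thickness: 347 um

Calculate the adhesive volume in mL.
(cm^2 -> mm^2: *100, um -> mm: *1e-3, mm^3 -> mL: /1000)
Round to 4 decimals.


V = 31*100 * 347*1e-3 / 1000
= 1.0757 mL

1.0757


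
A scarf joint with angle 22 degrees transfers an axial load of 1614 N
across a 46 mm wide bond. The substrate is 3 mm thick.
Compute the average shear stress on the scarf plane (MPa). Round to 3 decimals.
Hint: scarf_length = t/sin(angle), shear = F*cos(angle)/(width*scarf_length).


scarf_length = 3 / sin(22 deg) = 8.0084 mm
cos(22 deg) = 0.927184
shear stress = 1614 * 0.927184 / (46 * 8.0084)
= 4.062 MPa

4.062


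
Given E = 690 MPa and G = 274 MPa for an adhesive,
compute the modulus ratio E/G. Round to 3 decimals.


E/G ratio = 690 / 274 = 2.518

2.518


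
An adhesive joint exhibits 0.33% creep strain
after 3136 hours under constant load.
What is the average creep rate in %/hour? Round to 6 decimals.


Creep rate = strain / time
= 0.33 / 3136
= 0.000105 %/h

0.000105


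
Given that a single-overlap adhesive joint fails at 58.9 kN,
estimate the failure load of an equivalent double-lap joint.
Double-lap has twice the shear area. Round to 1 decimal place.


Double-lap factor = 2
Expected load = 58.9 * 2 = 117.8 kN

117.8


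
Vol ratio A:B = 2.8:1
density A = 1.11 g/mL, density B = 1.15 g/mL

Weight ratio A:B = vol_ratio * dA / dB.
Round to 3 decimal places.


Weight ratio = 2.8 * 1.11 / 1.15
= 2.703

2.703


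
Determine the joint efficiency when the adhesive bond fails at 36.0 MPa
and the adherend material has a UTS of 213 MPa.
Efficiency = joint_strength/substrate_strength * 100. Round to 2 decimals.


Joint efficiency = 36.0 / 213 * 100
= 16.90%

16.90


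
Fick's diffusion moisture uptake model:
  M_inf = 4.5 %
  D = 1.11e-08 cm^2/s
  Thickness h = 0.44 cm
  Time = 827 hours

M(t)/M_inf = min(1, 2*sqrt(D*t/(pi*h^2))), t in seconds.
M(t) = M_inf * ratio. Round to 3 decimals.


t_sec = 827 * 3600 = 2977200
ratio = 2*sqrt(1.11e-08*2977200/(pi*0.44^2))
= min(1, 0.466195)
= 0.466195
M(t) = 4.5 * 0.466195 = 2.098 %

2.098


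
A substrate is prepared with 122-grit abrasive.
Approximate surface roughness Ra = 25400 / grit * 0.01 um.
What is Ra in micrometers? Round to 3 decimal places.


Ra = 25400 / 122 * 0.01 = 2.082 um

2.082


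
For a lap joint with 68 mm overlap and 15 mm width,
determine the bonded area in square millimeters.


Area = 68 * 15 = 1020 mm^2

1020


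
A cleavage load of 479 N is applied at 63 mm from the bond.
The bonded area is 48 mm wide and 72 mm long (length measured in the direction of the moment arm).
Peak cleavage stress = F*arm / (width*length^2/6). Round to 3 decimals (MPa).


Moment = 479 * 63 = 30177 N*mm
Section modulus = 48 * 5184 / 6 = 248832 / 6 mm^3
Stress = 30177 / (248832 / 6) = 181062 / 248832
= 0.728 MPa

0.728


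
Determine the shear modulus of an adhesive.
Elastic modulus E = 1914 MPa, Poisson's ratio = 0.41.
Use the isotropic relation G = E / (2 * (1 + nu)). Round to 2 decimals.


G = 1914 / (2*(1+0.41)) = 1914 / 2.82
= 678.72 MPa

678.72


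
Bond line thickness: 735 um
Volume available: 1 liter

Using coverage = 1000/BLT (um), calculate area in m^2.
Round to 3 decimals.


1 L = 1e6 mm^3, thickness = 735 um = 0.735 mm
Area = 1e6 / 0.735 mm^2 = (1e6 / 0.735) / 1e6 m^2 = 1000 / 735 m^2
= 1.361 m^2

1.361


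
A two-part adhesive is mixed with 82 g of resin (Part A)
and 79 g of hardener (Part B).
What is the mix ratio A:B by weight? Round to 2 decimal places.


Mix ratio = mass_A / mass_B
= 82 / 79
= 1.04

1.04


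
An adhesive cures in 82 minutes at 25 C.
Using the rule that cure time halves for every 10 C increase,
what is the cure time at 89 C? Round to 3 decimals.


Factor = 2^((89 - 25) / 10) = 84.4485
Cure time = 82 / 84.4485
= 0.971 minutes

0.971


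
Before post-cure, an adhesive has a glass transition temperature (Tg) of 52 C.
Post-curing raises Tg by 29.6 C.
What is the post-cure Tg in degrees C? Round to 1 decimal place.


Tg_post = Tg_base + delta_Tg
= 52 + 29.6
= 81.6 C

81.6


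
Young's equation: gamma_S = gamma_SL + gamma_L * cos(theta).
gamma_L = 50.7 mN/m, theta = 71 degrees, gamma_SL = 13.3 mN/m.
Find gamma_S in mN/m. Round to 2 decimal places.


cos(71 deg) = 0.325568
gamma_S = 13.3 + 50.7 * 0.325568
= 29.81 mN/m

29.81


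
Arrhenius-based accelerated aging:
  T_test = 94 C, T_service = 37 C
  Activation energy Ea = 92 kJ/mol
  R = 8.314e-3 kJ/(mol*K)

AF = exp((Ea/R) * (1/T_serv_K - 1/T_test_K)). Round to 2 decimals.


T_test_K = 367.15, T_serv_K = 310.15
AF = exp((92/8.314e-3) * (1/310.15 - 1/367.15))
= 254.44

254.44


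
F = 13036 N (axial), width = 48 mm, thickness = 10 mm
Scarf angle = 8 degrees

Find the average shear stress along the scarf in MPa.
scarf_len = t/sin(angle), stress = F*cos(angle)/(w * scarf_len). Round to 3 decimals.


scarf_len = 10/sin(8 deg) = 71.8530
cos(8 deg) = 0.990268
stress = 13036*0.990268/(48*71.8530) = 3.743 MPa

3.743


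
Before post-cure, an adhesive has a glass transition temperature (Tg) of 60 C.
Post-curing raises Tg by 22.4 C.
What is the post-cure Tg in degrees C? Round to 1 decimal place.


Tg_post = Tg_base + delta_Tg
= 60 + 22.4
= 82.4 C

82.4


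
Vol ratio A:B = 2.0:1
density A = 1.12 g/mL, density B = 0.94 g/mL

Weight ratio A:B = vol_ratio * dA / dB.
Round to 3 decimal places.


Weight ratio = 2.0 * 1.12 / 0.94
= 2.383

2.383


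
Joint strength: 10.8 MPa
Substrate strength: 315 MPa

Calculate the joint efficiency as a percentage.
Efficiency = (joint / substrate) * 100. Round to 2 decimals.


Efficiency = (10.8 / 315) * 100 = 3.43%

3.43


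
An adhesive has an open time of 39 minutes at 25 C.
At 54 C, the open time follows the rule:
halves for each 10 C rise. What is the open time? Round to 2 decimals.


Factor = 2^((54-25)/10) = 7.4643
Open time = 39 / 7.4643 = 5.22 min

5.22


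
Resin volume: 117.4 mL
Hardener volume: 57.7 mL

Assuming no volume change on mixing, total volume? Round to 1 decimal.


V_total = 117.4 + 57.7 = 175.1 mL

175.1


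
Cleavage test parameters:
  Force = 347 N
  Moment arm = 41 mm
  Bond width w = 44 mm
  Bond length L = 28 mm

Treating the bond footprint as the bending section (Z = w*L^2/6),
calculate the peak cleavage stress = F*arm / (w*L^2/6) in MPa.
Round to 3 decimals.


M = 347 * 41 = 14227 N*mm
Z = 44 * 28^2 / 6 = 34496 / 6 mm^3
sigma = M / Z = 6 * 14227 / 34496 = 85362 / 34496
= 2.475 MPa

2.475


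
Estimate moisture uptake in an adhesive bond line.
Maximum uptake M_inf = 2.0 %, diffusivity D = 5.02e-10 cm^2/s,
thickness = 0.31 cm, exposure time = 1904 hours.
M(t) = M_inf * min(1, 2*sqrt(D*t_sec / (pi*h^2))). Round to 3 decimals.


Convert time: 1904 h = 6854400 s
ratio = min(1, 2*sqrt(5.02e-10*6854400/(pi*0.31^2)))
= 0.213516
M(t) = 2.0 * 0.213516 = 0.427%

0.427


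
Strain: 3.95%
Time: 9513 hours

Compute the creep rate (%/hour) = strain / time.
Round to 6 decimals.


Creep rate = 3.95 / 9513
= 0.000415 %/h

0.000415


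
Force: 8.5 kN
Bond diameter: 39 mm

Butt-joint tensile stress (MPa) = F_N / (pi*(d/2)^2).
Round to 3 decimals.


F_N = 8.5 * 1000 = 8500.0 N
A = pi*(19.5)^2 = 1194.5906 mm^2
stress = 8500.0 / 1194.5906 = 7.115 MPa

7.115


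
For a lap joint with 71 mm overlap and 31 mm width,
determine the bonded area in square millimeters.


Area = 71 * 31 = 2201 mm^2

2201


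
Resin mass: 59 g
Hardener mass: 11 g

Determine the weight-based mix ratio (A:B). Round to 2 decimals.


Ratio = 59 / 11 = 5.36

5.36


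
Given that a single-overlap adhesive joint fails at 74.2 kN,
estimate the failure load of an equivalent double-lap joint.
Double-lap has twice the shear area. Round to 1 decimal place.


Double-lap factor = 2
Expected load = 74.2 * 2 = 148.4 kN

148.4


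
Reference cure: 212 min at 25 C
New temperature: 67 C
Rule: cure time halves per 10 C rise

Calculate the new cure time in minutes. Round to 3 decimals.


factor = 2^((67-25)/10) = 18.3792
t_new = 212 / 18.3792 = 11.535 min

11.535


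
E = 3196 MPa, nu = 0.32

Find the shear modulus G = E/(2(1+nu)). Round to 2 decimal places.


G = 3196 / (2 * 1.32)
= 1210.61 MPa

1210.61


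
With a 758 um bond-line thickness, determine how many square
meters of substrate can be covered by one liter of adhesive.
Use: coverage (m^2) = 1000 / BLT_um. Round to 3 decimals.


Coverage = 1000 / 758 = 1.319 m^2

1.319


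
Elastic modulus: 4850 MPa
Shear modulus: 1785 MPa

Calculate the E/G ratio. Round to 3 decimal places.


E / G = 4850 / 1785 = 2.717

2.717


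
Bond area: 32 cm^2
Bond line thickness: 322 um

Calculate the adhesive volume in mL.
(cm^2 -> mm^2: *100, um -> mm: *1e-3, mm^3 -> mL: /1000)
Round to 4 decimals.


V = 32*100 * 322*1e-3 / 1000
= 1.0304 mL

1.0304


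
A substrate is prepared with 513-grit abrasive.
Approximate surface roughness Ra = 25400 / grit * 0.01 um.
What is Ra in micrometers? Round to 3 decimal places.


Ra = 25400 / 513 * 0.01 = 0.495 um

0.495


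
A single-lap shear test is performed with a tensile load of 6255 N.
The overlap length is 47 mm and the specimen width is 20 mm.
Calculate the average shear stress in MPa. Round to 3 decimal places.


Shear stress = F / (overlap * width)
= 6255 / (47 * 20)
= 6255 / 940
= 6.654 MPa

6.654


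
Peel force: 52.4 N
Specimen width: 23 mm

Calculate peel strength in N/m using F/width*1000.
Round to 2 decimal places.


Peel strength = 52.4 / 23 * 1000 = 2278.26 N/m

2278.26


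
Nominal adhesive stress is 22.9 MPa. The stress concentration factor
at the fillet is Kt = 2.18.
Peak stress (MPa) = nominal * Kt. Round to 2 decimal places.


Peak = 22.9 * 2.18 = 49.92 MPa

49.92


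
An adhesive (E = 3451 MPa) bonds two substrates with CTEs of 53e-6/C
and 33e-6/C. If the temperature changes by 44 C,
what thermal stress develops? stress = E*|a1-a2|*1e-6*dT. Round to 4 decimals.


Stress = 3451 * |53 - 33| * 1e-6 * 44
= 3.0369 MPa

3.0369


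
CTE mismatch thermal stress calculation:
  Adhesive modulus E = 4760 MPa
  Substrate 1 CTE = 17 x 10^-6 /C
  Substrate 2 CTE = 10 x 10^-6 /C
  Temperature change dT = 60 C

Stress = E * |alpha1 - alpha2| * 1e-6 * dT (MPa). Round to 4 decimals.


delta_alpha = |17 - 10| = 7 x 10^-6/C
Stress = 4760 * 7e-6 * 60
= 1.9992 MPa

1.9992


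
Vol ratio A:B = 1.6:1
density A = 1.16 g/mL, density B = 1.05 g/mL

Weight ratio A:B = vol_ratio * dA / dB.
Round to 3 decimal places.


Weight ratio = 1.6 * 1.16 / 1.05
= 1.768

1.768


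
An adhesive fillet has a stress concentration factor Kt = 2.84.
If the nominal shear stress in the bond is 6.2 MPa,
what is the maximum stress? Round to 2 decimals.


Max stress = 6.2 * 2.84 = 17.61 MPa

17.61


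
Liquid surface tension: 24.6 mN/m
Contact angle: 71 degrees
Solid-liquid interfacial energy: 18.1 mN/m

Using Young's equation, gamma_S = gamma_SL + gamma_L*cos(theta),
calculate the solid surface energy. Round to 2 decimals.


gamma_S = 18.1 + 24.6 * cos(71)
= 26.11 mN/m

26.11


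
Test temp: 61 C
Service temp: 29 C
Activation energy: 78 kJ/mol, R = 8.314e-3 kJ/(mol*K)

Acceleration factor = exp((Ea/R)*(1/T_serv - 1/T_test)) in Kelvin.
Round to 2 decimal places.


AF = exp((78/0.008314)*(1/302.15 - 1/334.15))
= 19.56

19.56


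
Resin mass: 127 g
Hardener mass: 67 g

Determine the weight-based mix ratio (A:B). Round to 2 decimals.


Ratio = 127 / 67 = 1.90

1.90


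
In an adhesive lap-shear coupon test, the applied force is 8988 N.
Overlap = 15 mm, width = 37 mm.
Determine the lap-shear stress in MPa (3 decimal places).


stress = F / (overlap * width)
= 8988 / (15 * 37)
= 16.195 MPa

16.195


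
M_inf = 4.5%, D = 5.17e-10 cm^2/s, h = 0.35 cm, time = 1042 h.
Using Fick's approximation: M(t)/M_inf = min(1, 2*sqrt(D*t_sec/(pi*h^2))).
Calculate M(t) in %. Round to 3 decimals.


t = 3751200 s
ratio = min(1, 2*sqrt(5.17e-10*3751200/(pi*0.1225)))
= 0.141977
M(t) = 4.5 * 0.141977 = 0.639%

0.639


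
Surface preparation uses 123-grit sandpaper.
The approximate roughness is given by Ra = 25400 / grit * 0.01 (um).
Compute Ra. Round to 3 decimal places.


Ra = 25400 / 123 * 0.01
= 254 / 123
= 2.065 um

2.065


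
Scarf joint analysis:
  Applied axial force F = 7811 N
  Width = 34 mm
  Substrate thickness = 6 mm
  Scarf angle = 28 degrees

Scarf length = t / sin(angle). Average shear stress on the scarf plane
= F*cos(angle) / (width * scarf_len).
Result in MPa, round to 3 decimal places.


Scarf length = 6 / sin(28 deg) = 12.7803 mm
cos(28 deg) = 0.882948
Shear = 7811 * 0.882948 / (34 * 12.7803)
= 15.872 MPa

15.872


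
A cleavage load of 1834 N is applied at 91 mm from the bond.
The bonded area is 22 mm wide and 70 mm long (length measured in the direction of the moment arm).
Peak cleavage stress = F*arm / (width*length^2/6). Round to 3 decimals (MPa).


Moment = 1834 * 91 = 166894 N*mm
Section modulus = 22 * 4900 / 6 = 107800 / 6 mm^3
Stress = 166894 / (107800 / 6) = 1001364 / 107800
= 9.289 MPa

9.289


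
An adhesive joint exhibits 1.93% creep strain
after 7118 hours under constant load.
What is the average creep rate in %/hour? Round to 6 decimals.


Creep rate = strain / time
= 1.93 / 7118
= 0.000271 %/h

0.000271


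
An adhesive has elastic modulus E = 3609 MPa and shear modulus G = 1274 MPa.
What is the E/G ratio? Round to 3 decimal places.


E/G = 3609 / 1274 = 2.833

2.833


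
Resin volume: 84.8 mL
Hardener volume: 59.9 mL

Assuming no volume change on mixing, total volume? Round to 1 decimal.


V_total = 84.8 + 59.9 = 144.7 mL

144.7


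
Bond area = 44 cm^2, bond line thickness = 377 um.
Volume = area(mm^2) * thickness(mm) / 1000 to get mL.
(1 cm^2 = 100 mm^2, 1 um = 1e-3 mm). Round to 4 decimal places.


area_mm2 = 44 * 100 = 4400
blt_mm = 377 * 1e-3 = 0.377
vol_mm3 = 4400 * 0.377 = 1658.8
vol_mL = 1658.8 / 1000 = 1.6588 mL

1.6588


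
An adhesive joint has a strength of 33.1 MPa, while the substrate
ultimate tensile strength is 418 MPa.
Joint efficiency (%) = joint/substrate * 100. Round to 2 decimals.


Efficiency = 33.1 / 418 * 100
= 7.92%

7.92


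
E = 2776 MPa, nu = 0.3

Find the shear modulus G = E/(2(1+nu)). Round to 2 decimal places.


G = 2776 / (2 * 1.30)
= 1067.69 MPa

1067.69


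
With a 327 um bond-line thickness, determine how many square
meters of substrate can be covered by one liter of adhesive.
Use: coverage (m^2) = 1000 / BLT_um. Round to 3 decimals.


Coverage = 1000 / 327 = 3.058 m^2

3.058


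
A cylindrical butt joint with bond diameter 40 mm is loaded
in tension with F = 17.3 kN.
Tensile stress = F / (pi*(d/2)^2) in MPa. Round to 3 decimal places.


Area = pi * (40/2)^2 = 1256.6371 mm^2
Stress = 17.3*1000 / 1256.6371
= 13.767 MPa

13.767


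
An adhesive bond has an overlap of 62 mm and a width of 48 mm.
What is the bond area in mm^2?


Bond area = overlap * width
= 62 * 48
= 2976 mm^2

2976


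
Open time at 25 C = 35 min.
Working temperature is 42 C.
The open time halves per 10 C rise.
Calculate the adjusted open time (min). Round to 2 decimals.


factor = 2^((42 - 25) / 10) = 3.2490
ot = 35 / 3.2490 = 10.77 min

10.77


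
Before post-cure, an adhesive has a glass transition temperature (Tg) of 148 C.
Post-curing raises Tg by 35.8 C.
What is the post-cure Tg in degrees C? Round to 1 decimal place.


Tg_post = Tg_base + delta_Tg
= 148 + 35.8
= 183.8 C

183.8


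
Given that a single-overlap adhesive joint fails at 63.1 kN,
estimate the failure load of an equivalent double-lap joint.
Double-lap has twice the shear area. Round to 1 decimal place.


Double-lap factor = 2
Expected load = 63.1 * 2 = 126.2 kN

126.2


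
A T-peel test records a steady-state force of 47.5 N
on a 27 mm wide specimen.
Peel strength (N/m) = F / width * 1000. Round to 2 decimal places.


Peel strength = 47.5 / 27 * 1000
= 1759.26 N/m

1759.26


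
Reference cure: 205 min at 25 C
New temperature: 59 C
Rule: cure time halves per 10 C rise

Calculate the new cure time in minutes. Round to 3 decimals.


factor = 2^((59-25)/10) = 10.5561
t_new = 205 / 10.5561 = 19.420 min

19.420


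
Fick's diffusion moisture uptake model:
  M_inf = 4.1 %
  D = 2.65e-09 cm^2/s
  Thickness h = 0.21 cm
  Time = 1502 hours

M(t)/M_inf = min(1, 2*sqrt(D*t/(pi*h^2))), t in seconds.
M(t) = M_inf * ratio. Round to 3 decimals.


t_sec = 1502 * 3600 = 5407200
ratio = 2*sqrt(2.65e-09*5407200/(pi*0.21^2))
= min(1, 0.643198)
= 0.643198
M(t) = 4.1 * 0.643198 = 2.637 %

2.637


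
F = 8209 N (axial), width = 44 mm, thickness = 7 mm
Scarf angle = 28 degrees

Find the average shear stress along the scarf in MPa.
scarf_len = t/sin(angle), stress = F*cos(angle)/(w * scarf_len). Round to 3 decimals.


scarf_len = 7/sin(28 deg) = 14.9104
cos(28 deg) = 0.882948
stress = 8209*0.882948/(44*14.9104) = 11.048 MPa

11.048


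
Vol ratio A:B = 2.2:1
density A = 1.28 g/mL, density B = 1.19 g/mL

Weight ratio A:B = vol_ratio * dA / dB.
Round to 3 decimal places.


Weight ratio = 2.2 * 1.28 / 1.19
= 2.366

2.366


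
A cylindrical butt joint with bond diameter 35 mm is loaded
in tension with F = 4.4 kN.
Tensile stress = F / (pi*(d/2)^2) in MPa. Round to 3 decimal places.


Area = pi * (35/2)^2 = 962.1128 mm^2
Stress = 4.4*1000 / 962.1128
= 4.573 MPa

4.573


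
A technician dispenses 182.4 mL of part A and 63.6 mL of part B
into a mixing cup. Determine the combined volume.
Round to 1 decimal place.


Combined volume = 182.4 + 63.6
= 246.0 mL

246.0


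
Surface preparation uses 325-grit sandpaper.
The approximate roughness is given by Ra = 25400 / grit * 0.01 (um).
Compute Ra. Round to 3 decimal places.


Ra = 25400 / 325 * 0.01
= 254 / 325
= 0.782 um

0.782


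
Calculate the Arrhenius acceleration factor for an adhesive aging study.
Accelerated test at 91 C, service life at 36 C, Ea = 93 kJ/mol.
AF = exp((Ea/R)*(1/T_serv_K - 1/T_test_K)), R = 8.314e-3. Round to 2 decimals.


T_test = 364.15 K, T_serv = 309.15 K
Ea/R = 93 / 0.008314 = 11185.95
AF = exp(11185.95 * (1/309.15 - 1/364.15))
= 236.26

236.26


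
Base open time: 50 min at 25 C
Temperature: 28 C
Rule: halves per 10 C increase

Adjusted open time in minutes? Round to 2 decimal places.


Acceleration = 2^((28-25)/10) = 1.2311
Open time = 50 / 1.2311 = 40.61 min

40.61


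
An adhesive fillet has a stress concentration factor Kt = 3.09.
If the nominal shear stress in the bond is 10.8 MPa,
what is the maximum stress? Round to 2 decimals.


Max stress = 10.8 * 3.09 = 33.37 MPa

33.37


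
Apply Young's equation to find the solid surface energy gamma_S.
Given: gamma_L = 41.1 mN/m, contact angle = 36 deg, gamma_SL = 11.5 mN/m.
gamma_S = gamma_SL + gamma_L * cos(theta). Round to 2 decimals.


theta_rad = 36 * pi/180 = 0.628319
gamma_S = 11.5 + 41.1 * cos(0.628319)
= 44.75 mN/m

44.75


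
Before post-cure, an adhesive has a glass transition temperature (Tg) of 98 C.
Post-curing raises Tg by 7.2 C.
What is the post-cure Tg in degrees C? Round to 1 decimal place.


Tg_post = Tg_base + delta_Tg
= 98 + 7.2
= 105.2 C

105.2


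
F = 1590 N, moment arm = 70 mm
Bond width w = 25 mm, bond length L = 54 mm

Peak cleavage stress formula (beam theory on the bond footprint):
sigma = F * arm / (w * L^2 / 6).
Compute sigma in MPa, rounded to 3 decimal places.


sigma = (1590 * 70) / (25 * 2916 / 6)
= 111300 * 6 / 72900
= 667800 / 72900
= 9.160 MPa

9.160


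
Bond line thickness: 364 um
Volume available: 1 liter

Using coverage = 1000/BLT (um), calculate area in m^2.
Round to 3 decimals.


1 L = 1e6 mm^3, thickness = 364 um = 0.364 mm
Area = 1e6 / 0.364 mm^2 = (1e6 / 0.364) / 1e6 m^2 = 1000 / 364 m^2
= 2.747 m^2

2.747


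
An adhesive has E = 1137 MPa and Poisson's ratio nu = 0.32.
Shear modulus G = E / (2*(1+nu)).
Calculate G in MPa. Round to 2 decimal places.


G = 1137 / (2*(1+0.32))
= 1137 / 2.64
= 430.68 MPa

430.68


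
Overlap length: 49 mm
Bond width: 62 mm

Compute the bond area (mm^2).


Bond area = 49 * 62 = 3038 mm^2

3038


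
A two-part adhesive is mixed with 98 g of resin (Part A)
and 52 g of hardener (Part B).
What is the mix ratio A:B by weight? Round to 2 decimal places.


Mix ratio = mass_A / mass_B
= 98 / 52
= 1.88

1.88


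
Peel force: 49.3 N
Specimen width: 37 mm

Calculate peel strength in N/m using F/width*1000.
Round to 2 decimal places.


Peel strength = 49.3 / 37 * 1000 = 1332.43 N/m

1332.43


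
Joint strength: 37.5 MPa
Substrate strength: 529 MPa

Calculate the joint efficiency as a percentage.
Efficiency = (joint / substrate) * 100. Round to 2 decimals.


Efficiency = (37.5 / 529) * 100 = 7.09%

7.09


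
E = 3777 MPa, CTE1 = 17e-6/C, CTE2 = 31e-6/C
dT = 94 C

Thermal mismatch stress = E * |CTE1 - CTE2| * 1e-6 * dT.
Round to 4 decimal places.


= 3777 * 14e-6 * 94
= 4.9705 MPa

4.9705


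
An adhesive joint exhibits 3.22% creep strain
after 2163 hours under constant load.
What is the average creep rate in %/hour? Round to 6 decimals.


Creep rate = strain / time
= 3.22 / 2163
= 0.001489 %/h

0.001489


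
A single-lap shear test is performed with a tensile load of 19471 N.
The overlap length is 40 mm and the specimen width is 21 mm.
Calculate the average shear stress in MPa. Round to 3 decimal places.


Shear stress = F / (overlap * width)
= 19471 / (40 * 21)
= 19471 / 840
= 23.180 MPa

23.180


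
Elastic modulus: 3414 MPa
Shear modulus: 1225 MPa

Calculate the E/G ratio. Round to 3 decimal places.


E / G = 3414 / 1225 = 2.787

2.787


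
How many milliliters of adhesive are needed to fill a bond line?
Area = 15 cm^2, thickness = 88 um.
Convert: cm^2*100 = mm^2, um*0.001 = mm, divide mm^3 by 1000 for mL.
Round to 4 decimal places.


= (15 * 100) * (88 * 0.001) / 1000
= 0.1320 mL

0.1320


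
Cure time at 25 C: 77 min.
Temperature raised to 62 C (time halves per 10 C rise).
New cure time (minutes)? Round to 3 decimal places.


Acceleration factor = 2^(37/10) = 12.9960
New time = 77 / 12.9960 = 5.925 min

5.925


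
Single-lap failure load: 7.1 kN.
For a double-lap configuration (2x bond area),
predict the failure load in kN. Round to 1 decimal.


Failure load = 7.1 * 2 = 14.2 kN

14.2


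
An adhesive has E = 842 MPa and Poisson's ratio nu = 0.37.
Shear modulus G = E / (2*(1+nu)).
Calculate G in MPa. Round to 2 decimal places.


G = 842 / (2*(1+0.37))
= 842 / 2.74
= 307.30 MPa

307.30


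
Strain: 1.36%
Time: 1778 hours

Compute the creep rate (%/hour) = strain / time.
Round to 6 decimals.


Creep rate = 1.36 / 1778
= 0.000765 %/h

0.000765


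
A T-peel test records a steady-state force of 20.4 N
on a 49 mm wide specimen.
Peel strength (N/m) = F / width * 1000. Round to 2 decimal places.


Peel strength = 20.4 / 49 * 1000
= 416.33 N/m

416.33
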